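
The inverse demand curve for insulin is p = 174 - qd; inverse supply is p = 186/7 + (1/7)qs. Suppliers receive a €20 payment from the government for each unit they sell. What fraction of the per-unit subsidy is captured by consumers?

Pre-subsidy: 174 - q = 186/7 + (1/7)q gives q* = 129 and p* = 45.
With the subsidy, sellers receive ps = pb + 20 for each unit, where pb is the price buyers pay.
On the curves, pb = 174 - q and ps = 186/7 + (1/7)q; the wedge ps − pb = 20 gives 186/7 + (1/7)q − (174 - q) = 20, so q' = 146.5.
Then pb = 174 − 1·146.5 = 27.5 and ps = 186/7 + (1/7)·146.5 = 47.5.
Buyers' price falls by p* − pb = 45 − 27.5 = 17.5; sellers' price rises by ps − p* = 47.5 − 45 = 2.5.
So consumers capture 17.5/20 = 0.875 of each unit of subsidy.

Consumer share = 0.875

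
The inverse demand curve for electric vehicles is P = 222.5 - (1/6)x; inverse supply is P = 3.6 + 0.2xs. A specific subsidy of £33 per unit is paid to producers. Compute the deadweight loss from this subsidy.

Pre-subsidy: 222.5 - (1/6)x = 3.6 + 0.2x gives x* = 597 and P* = 123.
With the subsidy, sellers receive Ps = Pb + 33 for each unit, where Pb is the price buyers pay.
On the curves, Pb = 222.5 - (1/6)x and Ps = 3.6 + 0.2x; the wedge Ps − Pb = 33 gives 3.6 + 0.2x − (222.5 - (1/6)x) = 33, so x' = 687.
Then Pb = 222.5 − (1/6)·687 = 108 and Ps = 3.6 + 0.2·687 = 141.
The subsidy expands output by 687 − 597 = 90 past the efficient level; on those units the gap between marginal cost and willingness to pay runs from 0 up to 33.
DWL = ½ × 33 × 90 = 1485.

Deadweight loss = £1485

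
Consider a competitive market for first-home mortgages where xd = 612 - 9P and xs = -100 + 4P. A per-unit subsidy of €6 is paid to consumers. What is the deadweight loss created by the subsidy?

Deadweight loss = 648/13

Pre-subsidy: 612 - 9P = -100 + 4P gives P* = 712/13, x* = 1548/13.
With the rebate, buyers effectively pay Pb = Ps − 6, where Ps is the price sellers receive.
Demand in terms of Ps becomes xd = 612 − 9(Ps − 6) = 666 - 9Ps. Setting this equal to supply: 666 - 9Ps = -100 + 4Ps, so Ps = 766/13.
Buyers pay Pb = 766/13 − 6 = 688/13; x' = -100 + 4·(766/13) = 1764/13.
The subsidy expands output by 1764/13 − 1548/13 = 216/13 past the efficient level; on those units the gap between marginal cost and willingness to pay runs from 0 up to 6.
DWL = ½ × 6 × 216/13 = 648/13.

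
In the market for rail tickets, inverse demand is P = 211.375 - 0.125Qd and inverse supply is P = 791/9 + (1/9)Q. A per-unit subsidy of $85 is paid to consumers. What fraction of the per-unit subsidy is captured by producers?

Producer share = 8/17

Pre-subsidy: 211.375 - 0.125Q = 791/9 + (1/9)Q gives Q* = 523 and P* = 146.
With the rebate, buyers effectively pay Pb = Ps − 85, where Ps is the price sellers receive.
On the curves, Pb = 211.375 - 0.125Q and Ps = 791/9 + (1/9)Q; the wedge Ps − Pb = 85 gives 791/9 + (1/9)Q − (211.375 - 0.125Q) = 85, so Q' = 883.
Then Pb = 211.375 − 0.125·883 = 101 and Ps = 791/9 + (1/9)·883 = 186.
Buyers' price falls by P* − Pb = 146 − 101 = 45; sellers' price rises by Ps − P* = 186 − 146 = 40.
So producers capture 40/85 = 8/17 of each unit of subsidy.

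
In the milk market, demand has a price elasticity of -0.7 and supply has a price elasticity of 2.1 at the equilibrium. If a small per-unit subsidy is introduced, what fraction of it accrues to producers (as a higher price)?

Producer share = 0.25

For a small subsidy around the equilibrium, the benefit split depends on the relative slopes, which at a point are proportional to the elasticities.
Buyer share = εs/(εs + |εd|) = 2.1/(2.1 + 0.7) = 0.75; seller share = |εd|/(εs + |εd|) = 0.25.
So producers capture 0.25 of the subsidy.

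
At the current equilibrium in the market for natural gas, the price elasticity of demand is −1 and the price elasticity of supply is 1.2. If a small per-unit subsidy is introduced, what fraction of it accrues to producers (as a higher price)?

Producer share = 5/11

For a small subsidy around the equilibrium, the benefit split depends on the relative slopes, which at a point are proportional to the elasticities.
Buyer share = εs/(εs + |εd|) = 1.2/(1.2 + 1) = 6/11; seller share = |εd|/(εs + |εd|) = 5/11.
So producers capture 5/11 of the subsidy.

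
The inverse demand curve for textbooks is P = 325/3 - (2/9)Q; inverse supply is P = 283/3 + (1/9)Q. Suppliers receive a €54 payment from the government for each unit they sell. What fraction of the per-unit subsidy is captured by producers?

Pre-subsidy: 325/3 - (2/9)Q = 283/3 + (1/9)Q gives Q* = 42 and P* = 99.
With the subsidy, sellers receive Ps = Pb + 54 for each unit, where Pb is the price buyers pay.
On the curves, Pb = 325/3 - (2/9)Q and Ps = 283/3 + (1/9)Q; the wedge Ps − Pb = 54 gives 283/3 + (1/9)Q − (325/3 - (2/9)Q) = 54, so Q' = 204.
Then Pb = 325/3 − (2/9)·204 = 63 and Ps = 283/3 + (1/9)·204 = 117.
Buyers' price falls by P* − Pb = 99 − 63 = 36; sellers' price rises by Ps − P* = 117 − 99 = 18.
So producers capture 18/54 = 1/3 of each unit of subsidy.

Producer share = 1/3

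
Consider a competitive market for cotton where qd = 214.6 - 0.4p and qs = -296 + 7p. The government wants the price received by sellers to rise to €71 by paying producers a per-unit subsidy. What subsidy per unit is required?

Required subsidy s = €37 per unit

At a seller price of 71, quantity supplied is -296 + 7·71 = 201.
Buyers absorb 201 only when they pay pb with 214.6 − 0.4·pb = 201, i.e. pb = 34.
s = ps − pb = 71 − 34 = 37.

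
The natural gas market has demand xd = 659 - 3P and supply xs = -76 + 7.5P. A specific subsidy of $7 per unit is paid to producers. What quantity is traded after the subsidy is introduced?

Pre-subsidy: 659 - 3P = -76 + 7.5P gives P* = 70, x* = 449.
With the subsidy, sellers receive Ps = Pb + 7 for each unit, where Pb is the price buyers pay.
Supply in terms of Pb becomes xs = -76 + 7.5(Pb + 7) = -23.5 + 7.5Pb. Setting this equal to demand: 659 - 3Pb = -23.5 + 7.5Pb, so Pb = 65.
Sellers receive Ps = 65 + 7 = 72; x' = 659 − 3·65 = 464.

x' = 464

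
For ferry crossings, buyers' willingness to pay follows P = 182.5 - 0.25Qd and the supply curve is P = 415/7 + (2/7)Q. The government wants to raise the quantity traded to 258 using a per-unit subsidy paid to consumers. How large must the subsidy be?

At Q = 258, from the demand curve buyers pay Pb = 182.5 − 0.25·258 = 118; from the supply curve sellers need Ps = 415/7 + (2/7)·258 = 133.
The subsidy must fill the gap: s = Ps − Pb = 133 − 118 = 15.

Required subsidy s = 15 per unit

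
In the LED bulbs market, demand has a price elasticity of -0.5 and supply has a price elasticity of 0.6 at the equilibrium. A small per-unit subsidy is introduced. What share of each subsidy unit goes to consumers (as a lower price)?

Consumer share = 6/11

For a small subsidy around the equilibrium, the benefit split depends on the relative slopes, which at a point are proportional to the elasticities.
Buyer share = εs/(εs + |εd|) = 0.6/(0.6 + 0.5) = 6/11; seller share = |εd|/(εs + |εd|) = 5/11.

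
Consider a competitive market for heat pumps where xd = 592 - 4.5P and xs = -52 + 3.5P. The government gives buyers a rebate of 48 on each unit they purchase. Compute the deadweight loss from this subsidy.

Deadweight loss = 2268

Pre-subsidy: 592 - 4.5P = -52 + 3.5P gives P* = 80.5, x* = 229.75.
With the rebate, buyers effectively pay Pb = Ps − 48, where Ps is the price sellers receive.
Demand in terms of Ps becomes xd = 592 − 4.5(Ps − 48) = 808 - 4.5Ps. Setting this equal to supply: 808 - 4.5Ps = -52 + 3.5Ps, so Ps = 107.5.
Buyers pay Pb = 107.5 − 48 = 59.5; x' = -52 + 3.5·107.5 = 324.25.
The subsidy expands output by 324.25 − 229.75 = 94.5 past the efficient level; on those units the gap between marginal cost and willingness to pay runs from 0 up to 48.
DWL = ½ × 48 × 94.5 = 2268.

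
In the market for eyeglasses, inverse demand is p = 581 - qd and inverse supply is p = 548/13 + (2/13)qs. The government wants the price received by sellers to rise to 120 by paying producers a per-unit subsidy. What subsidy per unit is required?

At a seller price of 120, quantity supplied is -274 + 6.5·120 = 506.
Buyers absorb 506 only when they pay pb = 581 − 1·506 = 75.
s = ps − pb = 120 − 75 = 45.

Required subsidy s = 45 per unit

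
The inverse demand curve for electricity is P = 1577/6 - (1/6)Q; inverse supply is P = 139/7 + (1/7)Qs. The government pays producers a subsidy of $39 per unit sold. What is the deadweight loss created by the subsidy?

Deadweight loss = $2457

Pre-subsidy: 1577/6 - (1/6)Q = 139/7 + (1/7)Q gives Q* = 785 and P* = 132.
With the subsidy, sellers receive Ps = Pb + 39 for each unit, where Pb is the price buyers pay.
On the curves, Pb = 1577/6 - (1/6)Q and Ps = 139/7 + (1/7)Q; the wedge Ps − Pb = 39 gives 139/7 + (1/7)Q − (1577/6 - (1/6)Q) = 39, so Q' = 911.
Then Pb = 1577/6 − (1/6)·911 = 111 and Ps = 139/7 + (1/7)·911 = 150.
The subsidy expands output by 911 − 785 = 126 past the efficient level; on those units the gap between marginal cost and willingness to pay runs from 0 up to 39.
DWL = ½ × 39 × 126 = 2457.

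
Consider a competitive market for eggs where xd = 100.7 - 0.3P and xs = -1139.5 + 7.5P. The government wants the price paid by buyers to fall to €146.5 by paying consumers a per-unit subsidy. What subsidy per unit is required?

At a buyer price of 146.5, quantity demanded is 100.7 − 0.3·146.5 = 56.75.
Sellers supply 56.75 only when they receive Ps with -1139.5 + 7.5·Ps = 56.75, i.e. Ps = 159.5.
s = Ps − Pb = 159.5 − 146.5 = 13.

Required subsidy s = €13 per unit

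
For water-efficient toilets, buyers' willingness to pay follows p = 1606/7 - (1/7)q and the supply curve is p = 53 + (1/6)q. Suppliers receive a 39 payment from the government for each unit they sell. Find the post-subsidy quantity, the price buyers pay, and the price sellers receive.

Pre-subsidy: 1606/7 - (1/7)q = 53 + (1/6)q gives q* = 570 and p* = 148.
With the subsidy, sellers receive ps = pb + 39 for each unit, where pb is the price buyers pay.
On the curves, pb = 1606/7 - (1/7)q and ps = 53 + (1/6)q; the wedge ps − pb = 39 gives 53 + (1/6)q − (1606/7 - (1/7)q) = 39, so q' = 696.
Then pb = 1606/7 − (1/7)·696 = 130 and ps = 53 + (1/6)·696 = 169.

q' = 696; buyers pay 130; sellers receive 169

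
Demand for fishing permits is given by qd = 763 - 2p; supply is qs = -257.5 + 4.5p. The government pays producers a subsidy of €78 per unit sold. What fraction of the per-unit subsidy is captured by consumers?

Pre-subsidy: 763 - 2p = -257.5 + 4.5p gives p* = 157, q* = 449.
With the subsidy, sellers receive ps = pb + 78 for each unit, where pb is the price buyers pay.
Supply in terms of pb becomes qs = -257.5 + 4.5(pb + 78) = 93.5 + 4.5pb. Setting this equal to demand: 763 - 2pb = 93.5 + 4.5pb, so pb = 103.
Sellers receive ps = 103 + 78 = 181; q' = 763 − 2·103 = 557.
Buyers' price falls by p* − pb = 157 − 103 = 54; sellers' price rises by ps − p* = 181 − 157 = 24.
So consumers capture 54/78 = 9/13 of each unit of subsidy.

Consumer share = 9/13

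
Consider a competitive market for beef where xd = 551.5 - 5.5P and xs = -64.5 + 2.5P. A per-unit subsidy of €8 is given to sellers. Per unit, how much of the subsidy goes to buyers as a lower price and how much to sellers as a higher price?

Pre-subsidy: 551.5 - 5.5P = -64.5 + 2.5P gives P* = 77, x* = 128.
With the subsidy, sellers receive Ps = Pb + 8 for each unit, where Pb is the price buyers pay.
Supply in terms of Pb becomes xs = -64.5 + 2.5(Pb + 8) = -44.5 + 2.5Pb. Setting this equal to demand: 551.5 - 5.5Pb = -44.5 + 2.5Pb, so Pb = 74.5.
Sellers receive Ps = 74.5 + 8 = 82.5; x' = 551.5 − 5.5·74.5 = 141.75.
Buyers' price falls by P* − Pb = 77 − 74.5 = 2.5; sellers' price rises by Ps − P* = 82.5 − 77 = 5.5.

Buyers gain €2.5 per unit; sellers gain €5.5 per unit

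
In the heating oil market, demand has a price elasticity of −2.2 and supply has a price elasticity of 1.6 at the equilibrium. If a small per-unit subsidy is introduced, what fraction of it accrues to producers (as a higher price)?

Producer share = 11/19

For a small subsidy around the equilibrium, the benefit split depends on the relative slopes, which at a point are proportional to the elasticities.
Buyer share = εs/(εs + |εd|) = 1.6/(1.6 + 2.2) = 8/19; seller share = |εd|/(εs + |εd|) = 11/19.
So producers capture 11/19 of the subsidy.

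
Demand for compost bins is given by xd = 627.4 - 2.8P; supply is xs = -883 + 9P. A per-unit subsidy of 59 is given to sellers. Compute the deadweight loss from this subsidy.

Pre-subsidy: 627.4 - 2.8P = -883 + 9P gives P* = 128, x* = 269.
With the subsidy, sellers receive Ps = Pb + 59 for each unit, where Pb is the price buyers pay.
Supply in terms of Pb becomes xs = -883 + 9(Pb + 59) = -352 + 9Pb. Setting this equal to demand: 627.4 - 2.8Pb = -352 + 9Pb, so Pb = 83.
Sellers receive Ps = 83 + 59 = 142; x' = 627.4 − 2.8·83 = 395.
The subsidy expands output by 395 − 269 = 126 past the efficient level; on those units the gap between marginal cost and willingness to pay runs from 0 up to 59.
DWL = ½ × 59 × 126 = 3717.

Deadweight loss = 3717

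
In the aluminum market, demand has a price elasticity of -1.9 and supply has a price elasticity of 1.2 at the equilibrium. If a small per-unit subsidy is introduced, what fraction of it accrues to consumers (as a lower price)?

For a small subsidy around the equilibrium, the benefit split depends on the relative slopes, which at a point are proportional to the elasticities.
Buyer share = εs/(εs + |εd|) = 1.2/(1.2 + 1.9) = 12/31; seller share = |εd|/(εs + |εd|) = 19/31.

Consumer share = 12/31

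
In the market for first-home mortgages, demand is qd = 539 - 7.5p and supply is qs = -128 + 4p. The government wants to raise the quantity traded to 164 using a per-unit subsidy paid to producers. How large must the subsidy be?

Required subsidy s = 23 per unit

At q = 164, invert demand for the buyer price: pb = (539 − 164)/7.5 = 50; invert supply for the seller price: ps = (164 − (-128))/4 = 73.
The subsidy must fill the gap: s = ps − pb = 73 − 50 = 23.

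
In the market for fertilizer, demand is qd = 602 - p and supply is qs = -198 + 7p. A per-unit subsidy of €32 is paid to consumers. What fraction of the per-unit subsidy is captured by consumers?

Consumer share = 0.875

Pre-subsidy: 602 - p = -198 + 7p gives p* = 100, q* = 502.
With the rebate, buyers effectively pay pb = ps − 32, where ps is the price sellers receive.
Demand in terms of ps becomes qd = 602 − 1(ps − 32) = 634 - ps. Setting this equal to supply: 634 - ps = -198 + 7ps, so ps = 104.
Buyers pay pb = 104 − 32 = 72; q' = -198 + 7·104 = 530.
Buyers' price falls by p* − pb = 100 − 72 = 28; sellers' price rises by ps − p* = 104 − 100 = 4.
So consumers capture 28/32 = 0.875 of each unit of subsidy.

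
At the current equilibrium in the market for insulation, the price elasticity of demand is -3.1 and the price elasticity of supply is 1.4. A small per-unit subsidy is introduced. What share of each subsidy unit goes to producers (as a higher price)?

Producer share = 31/45

For a small subsidy around the equilibrium, the benefit split depends on the relative slopes, which at a point are proportional to the elasticities.
Buyer share = εs/(εs + |εd|) = 1.4/(1.4 + 3.1) = 14/45; seller share = |εd|/(εs + |εd|) = 31/45.
So producers capture 31/45 of the subsidy.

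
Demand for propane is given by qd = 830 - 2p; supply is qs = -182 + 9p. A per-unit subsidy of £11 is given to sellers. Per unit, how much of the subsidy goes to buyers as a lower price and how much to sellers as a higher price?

Buyers gain £9 per unit; sellers gain £2 per unit

Pre-subsidy: 830 - 2p = -182 + 9p gives p* = 92, q* = 646.
With the subsidy, sellers receive ps = pb + 11 for each unit, where pb is the price buyers pay.
Supply in terms of pb becomes qs = -182 + 9(pb + 11) = -83 + 9pb. Setting this equal to demand: 830 - 2pb = -83 + 9pb, so pb = 83.
Sellers receive ps = 83 + 11 = 94; q' = 830 − 2·83 = 664.
Buyers' price falls by p* − pb = 92 − 83 = 9; sellers' price rises by ps − p* = 94 − 92 = 2.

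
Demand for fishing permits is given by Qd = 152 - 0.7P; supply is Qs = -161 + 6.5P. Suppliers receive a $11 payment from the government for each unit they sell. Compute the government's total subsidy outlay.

Pre-subsidy: 152 - 0.7P = -161 + 6.5P gives P* = 1565/36, Q* = 8753/72.
With the subsidy, sellers receive Ps = Pb + 11 for each unit, where Pb is the price buyers pay.
Supply in terms of Pb becomes Qs = -161 + 6.5(Pb + 11) = -89.5 + 6.5Pb. Setting this equal to demand: 152 - 0.7Pb = -89.5 + 6.5Pb, so Pb = 805/24.
Sellers receive Ps = 805/24 + 11 = 1069/24; Q' = 152 − 0.7·(805/24) = 6169/48.
Government outlay = subsidy × quantity = 11 × 6169/48 = 67859/48.

Government cost = 67859/48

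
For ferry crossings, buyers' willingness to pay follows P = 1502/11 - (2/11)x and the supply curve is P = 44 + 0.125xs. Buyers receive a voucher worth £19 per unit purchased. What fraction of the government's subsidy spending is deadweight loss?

DWL / government spending = 209/2454

Pre-subsidy: 1502/11 - (2/11)x = 44 + 0.125x gives x* = 8144/27 and P* = 2206/27.
With the rebate, buyers effectively pay Pb = Ps − 19, where Ps is the price sellers receive.
On the curves, Pb = 1502/11 - (2/11)x and Ps = 44 + 0.125x; the wedge Ps − Pb = 19 gives 44 + 0.125x − (1502/11 - (2/11)x) = 19, so x' = 3272/9.
Then Pb = 1502/11 − (2/11)·(3272/9) = 634/9 and Ps = 44 + 0.125·(3272/9) = 805/9.
ΔCS = ½(8144/27 + 3272/9)(2206/27 − 634/9) = 2729920/729; ΔPS = ½(8144/27 + 3272/9)(805/9 − 2206/27) = 1876820/729.
Government spending = 19 × 3272/9 = 62168/9.
DWL = ½ × 19 × (3272/9 − 8144/27) = 15884/27; fraction = (15884/27) / (62168/9) = 209/2454.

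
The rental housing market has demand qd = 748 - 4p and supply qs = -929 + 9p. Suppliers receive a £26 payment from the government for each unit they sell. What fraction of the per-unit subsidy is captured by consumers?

Pre-subsidy: 748 - 4p = -929 + 9p gives p* = 129, q* = 232.
With the subsidy, sellers receive ps = pb + 26 for each unit, where pb is the price buyers pay.
Supply in terms of pb becomes qs = -929 + 9(pb + 26) = -695 + 9pb. Setting this equal to demand: 748 - 4pb = -695 + 9pb, so pb = 111.
Sellers receive ps = 111 + 26 = 137; q' = 748 − 4·111 = 304.
Buyers' price falls by p* − pb = 129 − 111 = 18; sellers' price rises by ps − p* = 137 − 129 = 8.
So consumers capture 18/26 = 9/13 of each unit of subsidy.

Consumer share = 9/13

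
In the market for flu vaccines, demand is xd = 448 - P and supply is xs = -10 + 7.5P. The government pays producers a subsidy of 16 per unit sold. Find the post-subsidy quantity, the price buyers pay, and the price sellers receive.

Pre-subsidy: 448 - P = -10 + 7.5P gives P* = 916/17, x* = 6700/17.
With the subsidy, sellers receive Ps = Pb + 16 for each unit, where Pb is the price buyers pay.
Supply in terms of Pb becomes xs = -10 + 7.5(Pb + 16) = 110 + 7.5Pb. Setting this equal to demand: 448 - Pb = 110 + 7.5Pb, so Pb = 676/17.
Sellers receive Ps = 676/17 + 16 = 948/17; x' = 448 − 1·(676/17) = 6940/17.

x' = 6940/17; buyers pay 676/17; sellers receive 948/17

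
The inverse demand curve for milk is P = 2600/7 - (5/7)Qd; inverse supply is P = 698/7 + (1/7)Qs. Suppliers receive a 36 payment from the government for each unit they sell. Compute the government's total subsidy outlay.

Government cost = 12924

Pre-subsidy: 2600/7 - (5/7)Q = 698/7 + (1/7)Q gives Q* = 317 and P* = 145.
With the subsidy, sellers receive Ps = Pb + 36 for each unit, where Pb is the price buyers pay.
On the curves, Pb = 2600/7 - (5/7)Q and Ps = 698/7 + (1/7)Q; the wedge Ps − Pb = 36 gives 698/7 + (1/7)Q − (2600/7 - (5/7)Q) = 36, so Q' = 359.
Then Pb = 2600/7 − (5/7)·359 = 115 and Ps = 698/7 + (1/7)·359 = 151.
Government outlay = subsidy × quantity = 36 × 359 = 12924.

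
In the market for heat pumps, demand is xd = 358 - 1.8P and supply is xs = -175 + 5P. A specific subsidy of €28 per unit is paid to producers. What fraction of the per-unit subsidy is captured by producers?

Pre-subsidy: 358 - 1.8P = -175 + 5P gives P* = 2665/34, x* = 7375/34.
With the subsidy, sellers receive Ps = Pb + 28 for each unit, where Pb is the price buyers pay.
Supply in terms of Pb becomes xs = -175 + 5(Pb + 28) = -35 + 5Pb. Setting this equal to demand: 358 - 1.8Pb = -35 + 5Pb, so Pb = 1965/34.
Sellers receive Ps = 1965/34 + 28 = 2917/34; x' = 358 − 1.8·(1965/34) = 8635/34.
Buyers' price falls by P* − Pb = 2665/34 − 1965/34 = 350/17; sellers' price rises by Ps − P* = 2917/34 − 2665/34 = 126/17.
So producers capture (126/17)/28 = 9/34 of each unit of subsidy.

Producer share = 9/34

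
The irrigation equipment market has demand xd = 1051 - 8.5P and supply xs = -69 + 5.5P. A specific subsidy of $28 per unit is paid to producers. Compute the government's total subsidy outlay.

Government cost = $13006

Pre-subsidy: 1051 - 8.5P = -69 + 5.5P gives P* = 80, x* = 371.
With the subsidy, sellers receive Ps = Pb + 28 for each unit, where Pb is the price buyers pay.
Supply in terms of Pb becomes xs = -69 + 5.5(Pb + 28) = 85 + 5.5Pb. Setting this equal to demand: 1051 - 8.5Pb = 85 + 5.5Pb, so Pb = 69.
Sellers receive Ps = 69 + 28 = 97; x' = 1051 − 8.5·69 = 464.5.
Government outlay = subsidy × quantity = 28 × 464.5 = 13006.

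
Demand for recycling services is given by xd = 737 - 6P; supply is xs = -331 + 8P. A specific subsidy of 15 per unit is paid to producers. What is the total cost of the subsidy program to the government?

Pre-subsidy: 737 - 6P = -331 + 8P gives P* = 534/7, x* = 1955/7.
With the subsidy, sellers receive Ps = Pb + 15 for each unit, where Pb is the price buyers pay.
Supply in terms of Pb becomes xs = -331 + 8(Pb + 15) = -211 + 8Pb. Setting this equal to demand: 737 - 6Pb = -211 + 8Pb, so Pb = 474/7.
Sellers receive Ps = 474/7 + 15 = 579/7; x' = 737 − 6·(474/7) = 2315/7.
Government outlay = subsidy × quantity = 15 × 2315/7 = 34725/7.

Government cost = 34725/7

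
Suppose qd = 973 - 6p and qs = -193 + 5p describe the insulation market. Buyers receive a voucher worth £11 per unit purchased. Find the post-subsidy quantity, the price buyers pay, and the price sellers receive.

q' = 367; buyers pay £101; sellers receive £112

Pre-subsidy: 973 - 6p = -193 + 5p gives p* = 106, q* = 337.
With the rebate, buyers effectively pay pb = ps − 11, where ps is the price sellers receive.
Demand in terms of ps becomes qd = 973 − 6(ps − 11) = 1039 - 6ps. Setting this equal to supply: 1039 - 6ps = -193 + 5ps, so ps = 112.
Buyers pay pb = 112 − 11 = 101; q' = -193 + 5·112 = 367.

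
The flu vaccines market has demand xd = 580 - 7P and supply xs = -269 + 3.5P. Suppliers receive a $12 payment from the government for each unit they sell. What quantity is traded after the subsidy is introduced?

Pre-subsidy: 580 - 7P = -269 + 3.5P gives P* = 566/7, x* = 14.
With the subsidy, sellers receive Ps = Pb + 12 for each unit, where Pb is the price buyers pay.
Supply in terms of Pb becomes xs = -269 + 3.5(Pb + 12) = -227 + 3.5Pb. Setting this equal to demand: 580 - 7Pb = -227 + 3.5Pb, so Pb = 538/7.
Sellers receive Ps = 538/7 + 12 = 622/7; x' = 580 − 7·(538/7) = 42.

x' = 42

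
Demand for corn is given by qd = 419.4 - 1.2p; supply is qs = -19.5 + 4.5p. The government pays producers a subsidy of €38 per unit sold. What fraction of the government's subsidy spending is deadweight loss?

Pre-subsidy: 419.4 - 1.2p = -19.5 + 4.5p gives p* = 77, q* = 327.
With the subsidy, sellers receive ps = pb + 38 for each unit, where pb is the price buyers pay.
Supply in terms of pb becomes qs = -19.5 + 4.5(pb + 38) = 151.5 + 4.5pb. Setting this equal to demand: 419.4 - 1.2pb = 151.5 + 4.5pb, so pb = 47.
Sellers receive ps = 47 + 38 = 85; q' = 419.4 − 1.2·47 = 363.
ΔCS = ½(327 + 363)(77 − 47) = 10350; ΔPS = ½(327 + 363)(85 − 77) = 2760.
Government spending = 38 × 363 = 13794.
DWL = ½ × 38 × (363 − 327) = 684; fraction = 684 / 13794 = 6/121.

DWL / government spending = 6/121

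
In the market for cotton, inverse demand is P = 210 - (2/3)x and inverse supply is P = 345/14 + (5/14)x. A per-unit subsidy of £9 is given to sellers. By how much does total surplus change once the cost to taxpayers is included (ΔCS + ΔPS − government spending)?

Pre-subsidy: 210 - (2/3)x = 345/14 + (5/14)x gives x* = 7785/43 and P* = 3840/43.
With the subsidy, sellers receive Ps = Pb + 9 for each unit, where Pb is the price buyers pay.
On the curves, Pb = 210 - (2/3)x and Ps = 345/14 + (5/14)x; the wedge Ps − Pb = 9 gives 345/14 + (5/14)x − (210 - (2/3)x) = 9, so x' = 8163/43.
Then Pb = 210 − (2/3)·(8163/43) = 3588/43 and Ps = 345/14 + (5/14)·(8163/43) = 3975/43.
ΔCS = ½(7785/43 + 8163/43)(3840/43 − 3588/43) = 2009448/1849; ΔPS = ½(7785/43 + 8163/43)(3975/43 − 3840/43) = 1076490/1849.
Government spending = 9 × 8163/43 = 73467/43.
Net change = 2009448/1849 + 1076490/1849 − 73467/43 = -1701/43. The loss equals the DWL triangle ½·9·378/43.

Net change in total surplus = -1701/43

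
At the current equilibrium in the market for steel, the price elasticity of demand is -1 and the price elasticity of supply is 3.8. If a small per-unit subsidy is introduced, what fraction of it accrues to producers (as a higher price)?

Producer share = 5/24

For a small subsidy around the equilibrium, the benefit split depends on the relative slopes, which at a point are proportional to the elasticities.
Buyer share = εs/(εs + |εd|) = 3.8/(3.8 + 1) = 19/24; seller share = |εd|/(εs + |εd|) = 5/24.
So producers capture 5/24 of the subsidy.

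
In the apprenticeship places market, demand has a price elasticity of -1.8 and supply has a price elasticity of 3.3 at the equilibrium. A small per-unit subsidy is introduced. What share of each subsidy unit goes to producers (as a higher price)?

For a small subsidy around the equilibrium, the benefit split depends on the relative slopes, which at a point are proportional to the elasticities.
Buyer share = εs/(εs + |εd|) = 3.3/(3.3 + 1.8) = 11/17; seller share = |εd|/(εs + |εd|) = 6/17.
So producers capture 6/17 of the subsidy.

Producer share = 6/17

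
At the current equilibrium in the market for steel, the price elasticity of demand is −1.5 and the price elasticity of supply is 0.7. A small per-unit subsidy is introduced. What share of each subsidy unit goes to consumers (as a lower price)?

For a small subsidy around the equilibrium, the benefit split depends on the relative slopes, which at a point are proportional to the elasticities.
Buyer share = εs/(εs + |εd|) = 0.7/(0.7 + 1.5) = 7/22; seller share = |εd|/(εs + |εd|) = 15/22.

Consumer share = 7/22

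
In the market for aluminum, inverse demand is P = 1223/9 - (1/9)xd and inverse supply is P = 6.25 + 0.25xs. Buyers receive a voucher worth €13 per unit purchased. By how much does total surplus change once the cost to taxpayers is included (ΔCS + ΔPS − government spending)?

Pre-subsidy: 1223/9 - (1/9)x = 6.25 + 0.25x gives x* = 359 and P* = 96.
With the rebate, buyers effectively pay Pb = Ps − 13, where Ps is the price sellers receive.
On the curves, Pb = 1223/9 - (1/9)x and Ps = 6.25 + 0.25x; the wedge Ps − Pb = 13 gives 6.25 + 0.25x − (1223/9 - (1/9)x) = 13, so x' = 395.
Then Pb = 1223/9 − (1/9)·395 = 92 and Ps = 6.25 + 0.25·395 = 105.
ΔCS = ½(359 + 395)(96 − 92) = 1508; ΔPS = ½(359 + 395)(105 − 96) = 3393.
Government spending = 13 × 395 = 5135.
Net change = 1508 + 3393 − 5135 = -234. The loss equals the DWL triangle ½·13·36.

Net change in total surplus = -€234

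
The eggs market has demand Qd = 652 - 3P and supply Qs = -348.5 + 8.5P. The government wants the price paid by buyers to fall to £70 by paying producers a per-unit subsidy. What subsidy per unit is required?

Required subsidy s = £23 per unit

At a buyer price of 70, quantity demanded is 652 − 3·70 = 442.
Sellers supply 442 only when they receive Ps with -348.5 + 8.5·Ps = 442, i.e. Ps = 93.
s = Ps − Pb = 93 − 70 = 23.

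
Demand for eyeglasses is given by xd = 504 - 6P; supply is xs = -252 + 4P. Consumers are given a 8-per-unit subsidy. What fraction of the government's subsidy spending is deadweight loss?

DWL / government spending = 4/29

Pre-subsidy: 504 - 6P = -252 + 4P gives P* = 75.6, x* = 50.4.
With the rebate, buyers effectively pay Pb = Ps − 8, where Ps is the price sellers receive.
Demand in terms of Ps becomes xd = 504 − 6(Ps − 8) = 552 - 6Ps. Setting this equal to supply: 552 - 6Ps = -252 + 4Ps, so Ps = 80.4.
Buyers pay Pb = 80.4 − 8 = 72.4; x' = -252 + 4·80.4 = 69.6.
ΔCS = ½(50.4 + 69.6)(75.6 − 72.4) = 192; ΔPS = ½(50.4 + 69.6)(80.4 − 75.6) = 288.
Government spending = 8 × 69.6 = 556.8.
DWL = ½ × 8 × (69.6 − 50.4) = 76.8; fraction = 76.8 / 556.8 = 4/29.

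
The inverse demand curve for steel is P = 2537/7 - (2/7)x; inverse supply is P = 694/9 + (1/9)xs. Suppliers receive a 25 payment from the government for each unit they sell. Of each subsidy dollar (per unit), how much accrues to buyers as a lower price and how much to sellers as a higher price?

Buyers gain 18 per unit; sellers gain 7 per unit

Pre-subsidy: 2537/7 - (2/7)x = 694/9 + (1/9)x gives x* = 719 and P* = 157.
With the subsidy, sellers receive Ps = Pb + 25 for each unit, where Pb is the price buyers pay.
On the curves, Pb = 2537/7 - (2/7)x and Ps = 694/9 + (1/9)x; the wedge Ps − Pb = 25 gives 694/9 + (1/9)x − (2537/7 - (2/7)x) = 25, so x' = 782.
Then Pb = 2537/7 − (2/7)·782 = 139 and Ps = 694/9 + (1/9)·782 = 164.
Buyers' price falls by P* − Pb = 157 − 139 = 18; sellers' price rises by Ps − P* = 164 − 157 = 7.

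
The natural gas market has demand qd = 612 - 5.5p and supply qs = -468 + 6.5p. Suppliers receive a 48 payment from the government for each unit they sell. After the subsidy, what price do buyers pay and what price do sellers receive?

Pre-subsidy: 612 - 5.5p = -468 + 6.5p gives p* = 90, q* = 117.
With the subsidy, sellers receive ps = pb + 48 for each unit, where pb is the price buyers pay.
Supply in terms of pb becomes qs = -468 + 6.5(pb + 48) = -156 + 6.5pb. Setting this equal to demand: 612 - 5.5pb = -156 + 6.5pb, so pb = 64.
Sellers receive ps = 64 + 48 = 112; q' = 612 − 5.5·64 = 260.

Buyers pay 64; sellers receive 112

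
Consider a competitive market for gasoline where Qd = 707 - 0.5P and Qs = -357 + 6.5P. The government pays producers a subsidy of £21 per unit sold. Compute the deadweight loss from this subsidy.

Pre-subsidy: 707 - 0.5P = -357 + 6.5P gives P* = 152, Q* = 631.
With the subsidy, sellers receive Ps = Pb + 21 for each unit, where Pb is the price buyers pay.
Supply in terms of Pb becomes Qs = -357 + 6.5(Pb + 21) = -220.5 + 6.5Pb. Setting this equal to demand: 707 - 0.5Pb = -220.5 + 6.5Pb, so Pb = 132.5.
Sellers receive Ps = 132.5 + 21 = 153.5; Q' = 707 − 0.5·132.5 = 640.75.
The subsidy expands output by 640.75 − 631 = 9.75 past the efficient level; on those units the gap between marginal cost and willingness to pay runs from 0 up to 21.
DWL = ½ × 21 × 9.75 = 102.375.

Deadweight loss = £102.375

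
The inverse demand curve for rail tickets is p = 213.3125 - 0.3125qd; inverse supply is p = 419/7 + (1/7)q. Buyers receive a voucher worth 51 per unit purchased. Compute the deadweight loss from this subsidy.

Deadweight loss = 2856

Pre-subsidy: 213.3125 - 0.3125q = 419/7 + (1/7)q gives q* = 337 and p* = 108.
With the rebate, buyers effectively pay pb = ps − 51, where ps is the price sellers receive.
On the curves, pb = 213.3125 - 0.3125q and ps = 419/7 + (1/7)q; the wedge ps − pb = 51 gives 419/7 + (1/7)q − (213.3125 - 0.3125q) = 51, so q' = 449.
Then pb = 213.3125 − 0.3125·449 = 73 and ps = 419/7 + (1/7)·449 = 124.
The subsidy expands output by 449 − 337 = 112 past the efficient level; on those units the gap between marginal cost and willingness to pay runs from 0 up to 51.
DWL = ½ × 51 × 112 = 2856.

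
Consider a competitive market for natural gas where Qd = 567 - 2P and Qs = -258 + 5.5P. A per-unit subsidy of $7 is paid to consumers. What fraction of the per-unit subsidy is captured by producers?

Pre-subsidy: 567 - 2P = -258 + 5.5P gives P* = 110, Q* = 347.
With the rebate, buyers effectively pay Pb = Ps − 7, where Ps is the price sellers receive.
Demand in terms of Ps becomes Qd = 567 − 2(Ps − 7) = 581 - 2Ps. Setting this equal to supply: 581 - 2Ps = -258 + 5.5Ps, so Ps = 1678/15.
Buyers pay Pb = 1678/15 − 7 = 1573/15; Q' = -258 + 5.5·(1678/15) = 5359/15.
Buyers' price falls by P* − Pb = 110 − 1573/15 = 77/15; sellers' price rises by Ps − P* = 1678/15 − 110 = 28/15.
So producers capture (28/15)/7 = 4/15 of each unit of subsidy.

Producer share = 4/15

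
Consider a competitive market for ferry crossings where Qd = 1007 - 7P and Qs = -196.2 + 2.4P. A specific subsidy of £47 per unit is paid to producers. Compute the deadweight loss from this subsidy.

Pre-subsidy: 1007 - 7P = -196.2 + 2.4P gives P* = 128, Q* = 111.
With the subsidy, sellers receive Ps = Pb + 47 for each unit, where Pb is the price buyers pay.
Supply in terms of Pb becomes Qs = -196.2 + 2.4(Pb + 47) = -83.4 + 2.4Pb. Setting this equal to demand: 1007 - 7Pb = -83.4 + 2.4Pb, so Pb = 116.
Sellers receive Ps = 116 + 47 = 163; Q' = 1007 − 7·116 = 195.
The subsidy expands output by 195 − 111 = 84 past the efficient level; on those units the gap between marginal cost and willingness to pay runs from 0 up to 47.
DWL = ½ × 47 × 84 = 1974.

Deadweight loss = £1974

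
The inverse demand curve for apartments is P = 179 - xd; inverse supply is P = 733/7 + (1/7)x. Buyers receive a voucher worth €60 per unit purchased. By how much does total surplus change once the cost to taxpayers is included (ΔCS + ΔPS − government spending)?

Net change in total surplus = -€1575

Pre-subsidy: 179 - x = 733/7 + (1/7)x gives x* = 65 and P* = 114.
With the rebate, buyers effectively pay Pb = Ps − 60, where Ps is the price sellers receive.
On the curves, Pb = 179 - x and Ps = 733/7 + (1/7)x; the wedge Ps − Pb = 60 gives 733/7 + (1/7)x − (179 - x) = 60, so x' = 117.5.
Then Pb = 179 − 1·117.5 = 61.5 and Ps = 733/7 + (1/7)·117.5 = 121.5.
ΔCS = ½(65 + 117.5)(114 − 61.5) = 4790.625; ΔPS = ½(65 + 117.5)(121.5 − 114) = 684.375.
Government spending = 60 × 117.5 = 7050.
Net change = 4790.625 + 684.375 − 7050 = -1575. The loss equals the DWL triangle ½·60·52.5.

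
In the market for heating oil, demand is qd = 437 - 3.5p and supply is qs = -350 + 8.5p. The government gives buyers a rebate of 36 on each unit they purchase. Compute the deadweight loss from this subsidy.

Deadweight loss = 1606.5

Pre-subsidy: 437 - 3.5p = -350 + 8.5p gives p* = 787/12, q* = 4979/24.
With the rebate, buyers effectively pay pb = ps − 36, where ps is the price sellers receive.
Demand in terms of ps becomes qd = 437 − 3.5(ps − 36) = 563 - 3.5ps. Setting this equal to supply: 563 - 3.5ps = -350 + 8.5ps, so ps = 913/12.
Buyers pay pb = 913/12 − 36 = 481/12; q' = -350 + 8.5·(913/12) = 7121/24.
The subsidy expands output by 7121/24 − 4979/24 = 89.25 past the efficient level; on those units the gap between marginal cost and willingness to pay runs from 0 up to 36.
DWL = ½ × 36 × 89.25 = 1606.5.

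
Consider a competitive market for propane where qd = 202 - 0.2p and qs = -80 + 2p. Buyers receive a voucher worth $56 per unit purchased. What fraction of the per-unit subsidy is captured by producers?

Producer share = 1/11

Pre-subsidy: 202 - 0.2p = -80 + 2p gives p* = 1410/11, q* = 1940/11.
With the rebate, buyers effectively pay pb = ps − 56, where ps is the price sellers receive.
Demand in terms of ps becomes qd = 202 − 0.2(ps − 56) = 213.2 - 0.2ps. Setting this equal to supply: 213.2 - 0.2ps = -80 + 2ps, so ps = 1466/11.
Buyers pay pb = 1466/11 − 56 = 850/11; q' = -80 + 2·(1466/11) = 2052/11.
Buyers' price falls by p* − pb = 1410/11 − 850/11 = 560/11; sellers' price rises by ps − p* = 1466/11 − 1410/11 = 56/11.
So producers capture (56/11)/56 = 1/11 of each unit of subsidy.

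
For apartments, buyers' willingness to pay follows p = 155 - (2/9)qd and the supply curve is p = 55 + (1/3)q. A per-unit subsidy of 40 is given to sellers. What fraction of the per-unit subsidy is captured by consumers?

Consumer share = 0.4

Pre-subsidy: 155 - (2/9)q = 55 + (1/3)q gives q* = 180 and p* = 115.
With the subsidy, sellers receive ps = pb + 40 for each unit, where pb is the price buyers pay.
On the curves, pb = 155 - (2/9)q and ps = 55 + (1/3)q; the wedge ps − pb = 40 gives 55 + (1/3)q − (155 - (2/9)q) = 40, so q' = 252.
Then pb = 155 − (2/9)·252 = 99 and ps = 55 + (1/3)·252 = 139.
Buyers' price falls by p* − pb = 115 − 99 = 16; sellers' price rises by ps − p* = 139 − 115 = 24.
So consumers capture 16/40 = 0.4 of each unit of subsidy.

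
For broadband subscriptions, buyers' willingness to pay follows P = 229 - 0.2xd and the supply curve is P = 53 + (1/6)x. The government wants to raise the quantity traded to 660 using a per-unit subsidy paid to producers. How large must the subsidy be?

Required subsidy s = 66 per unit

At x = 660, from the demand curve buyers pay Pb = 229 − 0.2·660 = 97; from the supply curve sellers need Ps = 53 + (1/6)·660 = 163.
The subsidy must fill the gap: s = Ps − Pb = 163 − 97 = 66.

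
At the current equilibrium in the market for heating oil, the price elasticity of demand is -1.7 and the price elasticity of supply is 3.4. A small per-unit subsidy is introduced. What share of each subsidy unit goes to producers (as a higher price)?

Producer share = 1/3

For a small subsidy around the equilibrium, the benefit split depends on the relative slopes, which at a point are proportional to the elasticities.
Buyer share = εs/(εs + |εd|) = 3.4/(3.4 + 1.7) = 2/3; seller share = |εd|/(εs + |εd|) = 1/3.
So producers capture 1/3 of the subsidy.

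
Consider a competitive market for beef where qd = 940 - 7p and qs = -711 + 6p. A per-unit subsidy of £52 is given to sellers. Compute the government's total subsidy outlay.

Government cost = £11388

Pre-subsidy: 940 - 7p = -711 + 6p gives p* = 127, q* = 51.
With the subsidy, sellers receive ps = pb + 52 for each unit, where pb is the price buyers pay.
Supply in terms of pb becomes qs = -711 + 6(pb + 52) = -399 + 6pb. Setting this equal to demand: 940 - 7pb = -399 + 6pb, so pb = 103.
Sellers receive ps = 103 + 52 = 155; q' = 940 − 7·103 = 219.
Government outlay = subsidy × quantity = 52 × 219 = 11388.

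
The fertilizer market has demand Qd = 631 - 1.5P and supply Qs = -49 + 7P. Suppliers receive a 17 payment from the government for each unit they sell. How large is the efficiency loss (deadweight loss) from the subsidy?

Pre-subsidy: 631 - 1.5P = -49 + 7P gives P* = 80, Q* = 511.
With the subsidy, sellers receive Ps = Pb + 17 for each unit, where Pb is the price buyers pay.
Supply in terms of Pb becomes Qs = -49 + 7(Pb + 17) = 70 + 7Pb. Setting this equal to demand: 631 - 1.5Pb = 70 + 7Pb, so Pb = 66.
Sellers receive Ps = 66 + 17 = 83; Q' = 631 − 1.5·66 = 532.
The subsidy expands output by 532 − 511 = 21 past the efficient level; on those units the gap between marginal cost and willingness to pay runs from 0 up to 17.
DWL = ½ × 17 × 21 = 178.5.

Deadweight loss = 178.5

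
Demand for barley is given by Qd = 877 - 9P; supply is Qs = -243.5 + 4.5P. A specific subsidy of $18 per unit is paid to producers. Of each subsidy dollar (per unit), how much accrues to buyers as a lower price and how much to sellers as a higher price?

Buyers gain $6 per unit; sellers gain $12 per unit

Pre-subsidy: 877 - 9P = -243.5 + 4.5P gives P* = 83, Q* = 130.
With the subsidy, sellers receive Ps = Pb + 18 for each unit, where Pb is the price buyers pay.
Supply in terms of Pb becomes Qs = -243.5 + 4.5(Pb + 18) = -162.5 + 4.5Pb. Setting this equal to demand: 877 - 9Pb = -162.5 + 4.5Pb, so Pb = 77.
Sellers receive Ps = 77 + 18 = 95; Q' = 877 − 9·77 = 184.
Buyers' price falls by P* − Pb = 83 − 77 = 6; sellers' price rises by Ps − P* = 95 − 83 = 12.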